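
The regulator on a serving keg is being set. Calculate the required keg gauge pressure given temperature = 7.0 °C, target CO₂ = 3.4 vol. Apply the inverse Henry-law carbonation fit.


psi = vols/(0.01821 + 0.09011·e^(−0.04·T)) − 14.695
psi = 3.4/(0.01821 + 0.09011·e^(−0.04·7.0)) − 14.695

24.6962 psi


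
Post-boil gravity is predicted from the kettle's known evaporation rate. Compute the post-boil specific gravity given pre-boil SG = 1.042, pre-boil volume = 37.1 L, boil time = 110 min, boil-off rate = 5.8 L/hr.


V_post = V_pre − rate·(t/60);  SG_post = 1 + (SG_pre−1)·V_pre/V_post
V_post = 37.1 − 5.8·(110/60) = 26.4667
SG_post = 1 + (1.042 − 1)·37.1/26.4667

1.0589


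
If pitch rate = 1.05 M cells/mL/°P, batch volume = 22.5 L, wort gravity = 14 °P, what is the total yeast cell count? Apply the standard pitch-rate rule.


cells (billions) = rate · V_L · °P
cells = 1.05 · 22.5 · 14

330.7500 billion cells


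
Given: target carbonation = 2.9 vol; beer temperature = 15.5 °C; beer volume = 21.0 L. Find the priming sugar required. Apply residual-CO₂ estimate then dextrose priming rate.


residual = 14.695·(0.01821 + 0.09011·e^(−0.04·T));  sugar = (target − residual)·4.0·V
residual = 14.695·(0.01821 + 0.09011·e^(−0.04·15.5)) = 0.9799
sugar = (2.9 − 0.9799)·4.0·21.0

161.2864 g


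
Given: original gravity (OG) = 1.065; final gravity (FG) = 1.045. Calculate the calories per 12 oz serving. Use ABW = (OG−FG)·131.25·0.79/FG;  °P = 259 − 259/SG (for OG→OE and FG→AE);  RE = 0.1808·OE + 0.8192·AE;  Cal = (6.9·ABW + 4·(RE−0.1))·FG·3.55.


ABW = (1.065 − 1.045)·131.25·0.79/1.045 = 1.9844
OE = 259 − 259/1.065 = 15.8075 °P
AE = 259 − 259/1.045 = 11.1531 °P
RE = 0.1808·15.8075 + 0.8192·11.1531 = 11.9946 °P
Cal = (6.9·1.9844 + 4·(11.9946−0.1))·1.045·3.55

227.3009 kcal


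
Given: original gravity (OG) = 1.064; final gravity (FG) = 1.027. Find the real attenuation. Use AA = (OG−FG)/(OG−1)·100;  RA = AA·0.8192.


AA = (1.064 − 1.027)/(1.064 − 1)·100 = 57.8125
RA = 57.8125·0.8192

47.3600 %


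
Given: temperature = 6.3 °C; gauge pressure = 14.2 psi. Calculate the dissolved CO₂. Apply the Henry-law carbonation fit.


vols = (P + 14.695)·(0.01821 + 0.09011·e^(−0.04·T))
vols = (14.2 + 14.695)·(0.01821 + 0.09011·e^(−0.04·6.3))

2.5499 volumes


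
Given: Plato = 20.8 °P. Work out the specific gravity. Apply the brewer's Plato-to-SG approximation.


SG = 259/(259 − P)
SG = 259/(259 − 20.8)

1.0873


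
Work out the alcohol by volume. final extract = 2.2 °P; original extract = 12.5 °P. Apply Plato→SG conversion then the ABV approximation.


SG = 259/(259 − P);  ABV = (OG − FG)·131.25
OG = 259/(259 − 12.5) = 1.0507
FG = 259/(259 − 2.2) = 1.0086
ABV = (1.0507 − 1.0086)·131.25

5.5313 % ABV


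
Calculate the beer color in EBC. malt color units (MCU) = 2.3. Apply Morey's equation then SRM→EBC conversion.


SRM = 1.4922·MCU^0.6859;  EBC = SRM·1.97
SRM = 1.4922·2.3^0.6859 = 2.6420
EBC = 2.6420·1.97

5.2048 EBC


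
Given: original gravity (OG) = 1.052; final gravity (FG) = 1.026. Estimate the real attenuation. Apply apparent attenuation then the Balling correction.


AA = (OG−FG)/(OG−1)·100;  RA = AA·0.8192
AA = (1.052 − 1.026)/(1.052 − 1)·100 = 50.0000
RA = 50.0000·0.8192

40.9600 %


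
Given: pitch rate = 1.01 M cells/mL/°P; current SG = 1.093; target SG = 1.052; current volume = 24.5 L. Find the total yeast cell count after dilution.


V_w = V·((SG_c−1)/(SG_t−1)−1);  °P = 259 − 259/SG_t;  cells = rate·(V+V_w)·°P
V_w = 24.5·((1.093−1)/(1.052−1)−1) = 19.3173
V_final = 24.5 + 19.3173 = 43.8173
°P = 259 − 259/1.052 = 12.8023
cells = 1.01·43.8173·12.8023

566.5711 billion cells


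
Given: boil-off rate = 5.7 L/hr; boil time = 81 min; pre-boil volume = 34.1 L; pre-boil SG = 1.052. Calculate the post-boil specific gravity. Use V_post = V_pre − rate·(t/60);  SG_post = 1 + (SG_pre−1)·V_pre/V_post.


V_post = 34.1 − 5.7·(81/60) = 26.4050
SG_post = 1 + (1.052 − 1)·34.1/26.4050

1.0672


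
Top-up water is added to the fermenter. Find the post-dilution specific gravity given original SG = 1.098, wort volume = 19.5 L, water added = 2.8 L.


SG_new = 1 + (SG_old − 1)·V_old/(V_old + V_water)
pts = (1.098 − 1)·1000·19.5/(19.5 + 2.8) = 85.6951
SG_new = 1 + 85.6951/1000

1.0857


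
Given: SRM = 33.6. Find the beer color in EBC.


EBC = SRM · 1.97
EBC = 33.6 · 1.97

66.1920 EBC


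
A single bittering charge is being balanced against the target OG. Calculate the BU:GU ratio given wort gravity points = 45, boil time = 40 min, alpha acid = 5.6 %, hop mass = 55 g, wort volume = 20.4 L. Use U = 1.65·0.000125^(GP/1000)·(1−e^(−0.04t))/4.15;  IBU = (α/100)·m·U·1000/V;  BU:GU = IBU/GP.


U = 1.65·0.000125^(45/1000)·(1−e^(−0.04·40))/4.15 = 0.2118
IBU = (5.6/100)·55·0.2118·1000/20.4 = 31.9725
BU:GU = 31.9725/45

0.7105


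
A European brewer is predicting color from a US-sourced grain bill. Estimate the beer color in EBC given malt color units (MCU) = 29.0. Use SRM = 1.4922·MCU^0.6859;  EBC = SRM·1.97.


SRM = 1.4922·29.0^0.6859 = 15.0275
EBC = 15.0275·1.97

29.6041 EBC


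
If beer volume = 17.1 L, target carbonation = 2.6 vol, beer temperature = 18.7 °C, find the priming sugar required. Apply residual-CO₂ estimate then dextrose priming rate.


residual = 14.695·(0.01821 + 0.09011·e^(−0.04·T));  sugar = (target − residual)·4.0·V
residual = 14.695·(0.01821 + 0.09011·e^(−0.04·18.7)) = 0.8943
sugar = (2.6 − 0.8943)·4.0·17.1

116.6671 g


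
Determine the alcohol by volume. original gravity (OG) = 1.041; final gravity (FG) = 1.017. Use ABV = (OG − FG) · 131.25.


ABV = (1.041 − 1.017) · 131.25

3.1500 % ABV


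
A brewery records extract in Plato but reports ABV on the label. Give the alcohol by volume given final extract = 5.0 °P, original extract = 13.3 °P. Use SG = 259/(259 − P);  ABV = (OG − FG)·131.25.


OG = 259/(259 − 13.3) = 1.0541
FG = 259/(259 − 5.0) = 1.0197
ABV = (1.0541 − 1.0197)·131.25

4.5210 % ABV


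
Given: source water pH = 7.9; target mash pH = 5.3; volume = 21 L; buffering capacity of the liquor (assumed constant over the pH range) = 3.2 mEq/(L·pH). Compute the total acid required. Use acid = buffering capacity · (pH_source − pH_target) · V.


acid = 3.2 · (7.9 − 5.3) · 21

174.7200 mEq


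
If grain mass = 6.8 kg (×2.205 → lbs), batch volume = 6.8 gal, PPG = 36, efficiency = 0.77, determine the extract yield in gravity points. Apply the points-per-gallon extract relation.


points = lbs × PPG × eff / vol
lbs = 6.8 × 2.205 = 14.9940
points = 14.9940 × 36 × 0.77 / 6.8

61.1226 points


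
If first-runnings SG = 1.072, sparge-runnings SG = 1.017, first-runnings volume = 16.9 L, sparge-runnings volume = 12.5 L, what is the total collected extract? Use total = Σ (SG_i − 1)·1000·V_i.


first = (1.072 − 1)·1000·16.9 = 1216.8000
sparge = (1.017 − 1)·1000·12.5 = 212.5000
total = 1216.8000 + 212.5000

1429.3000 gravity·L


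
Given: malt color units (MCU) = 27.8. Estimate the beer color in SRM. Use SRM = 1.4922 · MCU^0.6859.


SRM = 1.4922 · 27.8^0.6859

14.5981 SRM


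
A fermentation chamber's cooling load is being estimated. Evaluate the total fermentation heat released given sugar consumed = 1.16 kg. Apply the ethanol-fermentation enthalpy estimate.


Q = m_sugar · 590 kJ/kg
Q = 1.16 · 590

684.4000 kJ


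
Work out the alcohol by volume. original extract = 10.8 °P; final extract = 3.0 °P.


SG = 259/(259 − P);  ABV = (OG − FG)·131.25
OG = 259/(259 − 10.8) = 1.0435
FG = 259/(259 − 3.0) = 1.0117
ABV = (1.0435 − 1.0117)·131.25

4.1730 % ABV


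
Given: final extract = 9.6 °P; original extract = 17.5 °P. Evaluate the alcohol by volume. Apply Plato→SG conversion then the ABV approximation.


SG = 259/(259 − P);  ABV = (OG − FG)·131.25
OG = 259/(259 − 17.5) = 1.0725
FG = 259/(259 − 9.6) = 1.0385
ABV = (1.0725 − 1.0385)·131.25

4.4587 % ABV


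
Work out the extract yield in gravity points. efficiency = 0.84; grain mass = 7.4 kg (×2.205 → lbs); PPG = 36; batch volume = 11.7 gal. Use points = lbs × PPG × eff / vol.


lbs = 7.4 × 2.205 = 16.3170
points = 16.3170 × 36 × 0.84 / 11.7

42.1732 points


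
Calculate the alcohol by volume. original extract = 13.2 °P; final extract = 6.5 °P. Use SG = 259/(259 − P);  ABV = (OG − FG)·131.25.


OG = 259/(259 − 13.2) = 1.0537
FG = 259/(259 − 6.5) = 1.0257
ABV = (1.0537 − 1.0257)·131.25

3.6697 % ABV


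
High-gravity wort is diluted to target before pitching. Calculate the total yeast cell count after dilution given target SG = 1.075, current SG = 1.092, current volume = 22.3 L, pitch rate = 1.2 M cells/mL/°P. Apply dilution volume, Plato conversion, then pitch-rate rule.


V_w = V·((SG_c−1)/(SG_t−1)−1);  °P = 259 − 259/SG_t;  cells = rate·(V+V_w)·°P
V_w = 22.3·((1.092−1)/(1.075−1)−1) = 5.0547
V_final = 22.3 + 5.0547 = 27.3547
°P = 259 − 259/1.075 = 18.0698
cells = 1.2·27.3547·18.0698

593.1510 billion cells


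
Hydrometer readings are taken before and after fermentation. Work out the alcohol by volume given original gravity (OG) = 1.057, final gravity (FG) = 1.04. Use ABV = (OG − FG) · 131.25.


ABV = (1.057 − 1.04) · 131.25

2.2312 % ABV


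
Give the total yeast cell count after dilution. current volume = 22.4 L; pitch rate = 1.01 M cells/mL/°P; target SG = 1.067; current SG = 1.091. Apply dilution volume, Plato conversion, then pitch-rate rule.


V_w = V·((SG_c−1)/(SG_t−1)−1);  °P = 259 − 259/SG_t;  cells = rate·(V+V_w)·°P
V_w = 22.4·((1.091−1)/(1.067−1)−1) = 8.0239
V_final = 22.4 + 8.0239 = 30.4239
°P = 259 − 259/1.067 = 16.2634
cells = 1.01·30.4239·16.2634

499.7423 billion cells


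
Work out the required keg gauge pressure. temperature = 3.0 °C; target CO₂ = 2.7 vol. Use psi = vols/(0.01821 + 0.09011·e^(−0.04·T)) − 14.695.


psi = 2.7/(0.01821 + 0.09011·e^(−0.04·3.0)) − 14.695

12.8194 psi


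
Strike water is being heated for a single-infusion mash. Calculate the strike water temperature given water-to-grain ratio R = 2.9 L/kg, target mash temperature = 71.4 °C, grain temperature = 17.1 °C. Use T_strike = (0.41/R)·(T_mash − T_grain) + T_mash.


T_strike = (0.41/2.9)·(71.4 − 17.1) + 71.4

79.0769 °C


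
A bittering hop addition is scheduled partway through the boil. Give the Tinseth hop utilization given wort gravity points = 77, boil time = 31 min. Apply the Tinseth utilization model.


U = 1.65·0.000125^(GP/1000) · (1 − e^(−0.04·t))/4.15
bigness = 1.65·0.000125^(77/1000) = 0.8259
boil_factor = (1 − e^(−0.04·31))/4.15 = 0.1712
U = 0.8259 · 0.1712

0.1414


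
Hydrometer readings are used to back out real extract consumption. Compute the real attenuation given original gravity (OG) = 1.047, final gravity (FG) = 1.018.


AA = (OG−FG)/(OG−1)·100;  RA = AA·0.8192
AA = (1.047 − 1.018)/(1.047 − 1)·100 = 61.7021
RA = 61.7021·0.8192

50.5464 %


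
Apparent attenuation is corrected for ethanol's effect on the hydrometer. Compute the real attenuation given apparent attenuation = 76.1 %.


RA = AA · 0.8192
RA = 76.1 · 0.8192

62.3411 %


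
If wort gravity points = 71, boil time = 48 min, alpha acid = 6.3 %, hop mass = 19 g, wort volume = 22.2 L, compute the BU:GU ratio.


U = 1.65·0.000125^(GP/1000)·(1−e^(−0.04t))/4.15;  IBU = (α/100)·m·U·1000/V;  BU:GU = IBU/GP
U = 1.65·0.000125^(71/1000)·(1−e^(−0.04·48))/4.15 = 0.1793
IBU = (6.3/100)·19·0.1793·1000/22.2 = 9.6651
BU:GU = 9.6651/71

0.1361


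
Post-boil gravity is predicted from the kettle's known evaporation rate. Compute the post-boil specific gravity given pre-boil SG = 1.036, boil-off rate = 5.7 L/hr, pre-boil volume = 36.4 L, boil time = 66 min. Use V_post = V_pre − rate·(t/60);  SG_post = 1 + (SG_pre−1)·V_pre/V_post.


V_post = 36.4 − 5.7·(66/60) = 30.1300
SG_post = 1 + (1.036 − 1)·36.4/30.1300

1.0435


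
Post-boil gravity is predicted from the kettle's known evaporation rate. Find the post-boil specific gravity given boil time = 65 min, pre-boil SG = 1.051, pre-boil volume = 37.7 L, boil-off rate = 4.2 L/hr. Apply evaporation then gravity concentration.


V_post = V_pre − rate·(t/60);  SG_post = 1 + (SG_pre−1)·V_pre/V_post
V_post = 37.7 − 4.2·(65/60) = 33.1500
SG_post = 1 + (1.051 − 1)·37.7/33.1500

1.0580


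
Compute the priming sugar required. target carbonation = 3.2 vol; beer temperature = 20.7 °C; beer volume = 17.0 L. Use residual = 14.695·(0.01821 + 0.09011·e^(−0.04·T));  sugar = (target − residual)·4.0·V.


residual = 14.695·(0.01821 + 0.09011·e^(−0.04·20.7)) = 0.8462
sugar = (3.2 − 0.8462)·4.0·17.0

160.0615 g


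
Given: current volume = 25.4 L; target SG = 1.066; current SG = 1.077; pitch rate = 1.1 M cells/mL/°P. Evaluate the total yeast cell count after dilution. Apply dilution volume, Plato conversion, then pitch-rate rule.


V_w = V·((SG_c−1)/(SG_t−1)−1);  °P = 259 − 259/SG_t;  cells = rate·(V+V_w)·°P
V_w = 25.4·((1.077−1)/(1.066−1)−1) = 4.2333
V_final = 25.4 + 4.2333 = 29.6333
°P = 259 − 259/1.066 = 16.0356
cells = 1.1·29.6333·16.0356

522.7086 billion cells


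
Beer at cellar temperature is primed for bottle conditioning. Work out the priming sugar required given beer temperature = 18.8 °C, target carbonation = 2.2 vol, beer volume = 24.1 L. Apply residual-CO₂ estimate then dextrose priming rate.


residual = 14.695·(0.01821 + 0.09011·e^(−0.04·T));  sugar = (target − residual)·4.0·V
residual = 14.695·(0.01821 + 0.09011·e^(−0.04·18.8)) = 0.8918
sugar = (2.2 − 0.8918)·4.0·24.1

126.1068 g


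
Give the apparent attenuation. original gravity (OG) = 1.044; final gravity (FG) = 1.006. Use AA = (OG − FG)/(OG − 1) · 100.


AA = (1.044 − 1.006)/(1.044 − 1) · 100

86.3636 %


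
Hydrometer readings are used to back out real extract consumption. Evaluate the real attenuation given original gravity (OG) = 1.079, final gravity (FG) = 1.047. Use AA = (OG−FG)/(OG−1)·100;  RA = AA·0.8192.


AA = (1.079 − 1.047)/(1.079 − 1)·100 = 40.5063
RA = 40.5063·0.8192

33.1828 %


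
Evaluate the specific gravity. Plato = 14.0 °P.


SG = 259/(259 − P)
SG = 259/(259 − 14.0)

1.0571


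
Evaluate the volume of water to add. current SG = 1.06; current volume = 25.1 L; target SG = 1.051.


V_water = V·((SG_curr − 1)/(SG_target − 1) − 1)
V_water = 25.1·((1.06 − 1)/(1.051 − 1) − 1)

4.4294 L


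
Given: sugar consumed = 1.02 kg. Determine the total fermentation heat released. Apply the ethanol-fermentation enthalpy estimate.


Q = m_sugar · 590 kJ/kg
Q = 1.02 · 590

601.8000 kJ


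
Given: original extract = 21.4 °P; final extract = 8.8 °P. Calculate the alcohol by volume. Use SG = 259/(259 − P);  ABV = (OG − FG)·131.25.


OG = 259/(259 − 21.4) = 1.0901
FG = 259/(259 − 8.8) = 1.0352
ABV = (1.0901 − 1.0352)·131.25

7.2050 % ABV


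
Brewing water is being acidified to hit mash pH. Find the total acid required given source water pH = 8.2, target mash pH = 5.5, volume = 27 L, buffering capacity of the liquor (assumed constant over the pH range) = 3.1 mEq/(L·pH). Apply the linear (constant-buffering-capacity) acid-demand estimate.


acid = buffering capacity · (pH_source − pH_target) · V
acid = 3.1 · (8.2 − 5.5) · 27

225.9900 mEq


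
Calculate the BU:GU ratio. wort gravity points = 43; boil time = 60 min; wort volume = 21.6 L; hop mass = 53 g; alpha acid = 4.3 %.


U = 1.65·0.000125^(GP/1000)·(1−e^(−0.04t))/4.15;  IBU = (α/100)·m·U·1000/V;  BU:GU = IBU/GP
U = 1.65·0.000125^(43/1000)·(1−e^(−0.04·60))/4.15 = 0.2456
IBU = (4.3/100)·53·0.2456·1000/21.6 = 25.9174
BU:GU = 25.9174/43

0.6027


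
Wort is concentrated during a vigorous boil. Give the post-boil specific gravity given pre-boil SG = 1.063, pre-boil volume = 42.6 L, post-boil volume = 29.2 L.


SG_post = 1 + (SG_pre − 1)·V_pre/V_post
pts_pre = (1.063 − 1)·1000 = 63.0000
pts_post = 63.0000·42.6/29.2 = 91.9110
SG_post = 1 + 91.9110/1000

1.0919


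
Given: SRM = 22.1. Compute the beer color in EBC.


EBC = SRM · 1.97
EBC = 22.1 · 1.97

43.5370 EBC


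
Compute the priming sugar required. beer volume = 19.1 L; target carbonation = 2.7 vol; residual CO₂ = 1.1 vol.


sugar = (target − residual)·4.0·V
sugar = (2.7 − 1.1)·4.0·19.1

122.2400 g


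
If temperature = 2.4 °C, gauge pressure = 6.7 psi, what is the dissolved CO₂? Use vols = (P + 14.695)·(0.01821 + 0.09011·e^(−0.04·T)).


vols = (6.7 + 14.695)·(0.01821 + 0.09011·e^(−0.04·2.4))

2.1410 volumes


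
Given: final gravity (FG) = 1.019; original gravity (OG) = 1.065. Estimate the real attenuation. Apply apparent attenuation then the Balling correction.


AA = (OG−FG)/(OG−1)·100;  RA = AA·0.8192
AA = (1.065 − 1.019)/(1.065 − 1)·100 = 70.7692
RA = 70.7692·0.8192

57.9742 %


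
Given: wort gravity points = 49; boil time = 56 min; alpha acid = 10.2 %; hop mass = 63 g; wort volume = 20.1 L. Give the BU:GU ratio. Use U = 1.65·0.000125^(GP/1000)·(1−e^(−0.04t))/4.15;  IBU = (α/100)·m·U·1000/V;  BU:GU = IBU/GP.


U = 1.65·0.000125^(49/1000)·(1−e^(−0.04·56))/4.15 = 0.2287
IBU = (10.2/100)·63·0.2287·1000/20.1 = 73.1213
BU:GU = 73.1213/49

1.4923


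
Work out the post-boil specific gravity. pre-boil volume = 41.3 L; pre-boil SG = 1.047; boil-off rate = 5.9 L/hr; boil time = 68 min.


V_post = V_pre − rate·(t/60);  SG_post = 1 + (SG_pre−1)·V_pre/V_post
V_post = 41.3 − 5.9·(68/60) = 34.6133
SG_post = 1 + (1.047 − 1)·41.3/34.6133

1.0561


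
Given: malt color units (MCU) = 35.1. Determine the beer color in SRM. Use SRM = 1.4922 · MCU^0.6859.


SRM = 1.4922 · 35.1^0.6859

17.1298 SRM


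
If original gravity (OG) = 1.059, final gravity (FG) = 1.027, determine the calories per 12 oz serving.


ABW = (OG−FG)·131.25·0.79/FG;  °P = 259 − 259/SG (for OG→OE and FG→AE);  RE = 0.1808·OE + 0.8192·AE;  Cal = (6.9·ABW + 4·(RE−0.1))·FG·3.55
ABW = (1.059 − 1.027)·131.25·0.79/1.027 = 3.2308
OE = 259 − 259/1.059 = 14.4297 °P
AE = 259 − 259/1.027 = 6.8092 °P
RE = 0.1808·14.4297 + 0.8192·6.8092 = 8.1869 °P
Cal = (6.9·3.2308 + 4·(8.1869−0.1))·1.027·3.55

199.2095 kcal


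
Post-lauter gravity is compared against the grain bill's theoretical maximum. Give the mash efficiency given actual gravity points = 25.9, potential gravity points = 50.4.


efficiency = actual / potential × 100
efficiency = 25.9 / 50.4 × 100

51.3889 %


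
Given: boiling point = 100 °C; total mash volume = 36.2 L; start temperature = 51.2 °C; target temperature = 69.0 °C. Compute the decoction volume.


V_dec = V_total·(T_target − T_start)/(T_boil − T_start)
V_dec = 36.2·(69.0 − 51.2)/(100 − 51.2)

13.2041 L


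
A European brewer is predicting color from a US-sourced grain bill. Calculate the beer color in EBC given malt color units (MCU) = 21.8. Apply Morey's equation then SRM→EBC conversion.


SRM = 1.4922·MCU^0.6859;  EBC = SRM·1.97
SRM = 1.4922·21.8^0.6859 = 12.3559
EBC = 12.3559·1.97

24.3411 EBC


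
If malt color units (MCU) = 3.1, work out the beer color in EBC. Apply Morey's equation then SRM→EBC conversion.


SRM = 1.4922·MCU^0.6859;  EBC = SRM·1.97
SRM = 1.4922·3.1^0.6859 = 3.2423
EBC = 3.2423·1.97

6.3873 EBC


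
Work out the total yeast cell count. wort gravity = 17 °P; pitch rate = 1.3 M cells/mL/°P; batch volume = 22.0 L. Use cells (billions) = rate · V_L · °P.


cells = 1.3 · 22.0 · 17

486.2000 billion cells


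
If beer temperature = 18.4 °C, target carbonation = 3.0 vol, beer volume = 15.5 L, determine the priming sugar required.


residual = 14.695·(0.01821 + 0.09011·e^(−0.04·T));  sugar = (target − residual)·4.0·V
residual = 14.695·(0.01821 + 0.09011·e^(−0.04·18.4)) = 0.9019
sugar = (3.0 − 0.9019)·4.0·15.5

130.0818 g


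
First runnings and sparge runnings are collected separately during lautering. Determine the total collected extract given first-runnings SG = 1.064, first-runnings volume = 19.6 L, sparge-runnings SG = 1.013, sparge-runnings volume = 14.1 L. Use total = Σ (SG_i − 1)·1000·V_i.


first = (1.064 − 1)·1000·19.6 = 1254.4000
sparge = (1.013 − 1)·1000·14.1 = 183.3000
total = 1254.4000 + 183.3000

1437.7000 gravity·L


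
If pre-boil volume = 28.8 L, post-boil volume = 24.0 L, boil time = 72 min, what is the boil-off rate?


rate = (V_pre − V_post) / (t_min/60)
rate = (28.8 − 24.0) / (72/60)

4.0000 L/hr


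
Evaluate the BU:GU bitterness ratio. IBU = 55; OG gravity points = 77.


BU:GU = IBU / OG_points
BU:GU = 55 / 77

0.7143


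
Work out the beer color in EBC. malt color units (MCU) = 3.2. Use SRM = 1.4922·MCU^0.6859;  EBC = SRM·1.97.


SRM = 1.4922·3.2^0.6859 = 3.3137
EBC = 3.3137·1.97

6.5279 EBC


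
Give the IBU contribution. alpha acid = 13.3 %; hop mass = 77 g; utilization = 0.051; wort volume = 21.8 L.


IBU = (α/100)·mass·U·1000 / V
IBU = (13.3/100)·77·0.051·1000 / 21.8

23.9583 IBU


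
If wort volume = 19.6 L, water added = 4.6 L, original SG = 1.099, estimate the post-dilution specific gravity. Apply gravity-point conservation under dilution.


SG_new = 1 + (SG_old − 1)·V_old/(V_old + V_water)
pts = (1.099 − 1)·1000·19.6/(19.6 + 4.6) = 80.1818
SG_new = 1 + 80.1818/1000

1.0802


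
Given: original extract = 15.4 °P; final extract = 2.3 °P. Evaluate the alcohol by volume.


SG = 259/(259 − P);  ABV = (OG − FG)·131.25
OG = 259/(259 − 15.4) = 1.0632
FG = 259/(259 − 2.3) = 1.0090
ABV = (1.0632 − 1.0090)·131.25

7.1214 % ABV


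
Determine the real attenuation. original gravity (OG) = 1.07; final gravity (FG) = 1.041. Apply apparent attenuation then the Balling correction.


AA = (OG−FG)/(OG−1)·100;  RA = AA·0.8192
AA = (1.07 − 1.041)/(1.07 − 1)·100 = 41.4286
RA = 41.4286·0.8192

33.9383 %


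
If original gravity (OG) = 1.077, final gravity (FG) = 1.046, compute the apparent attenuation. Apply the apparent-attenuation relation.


AA = (OG − FG)/(OG − 1) · 100
AA = (1.077 − 1.046)/(1.077 − 1) · 100

40.2597 %


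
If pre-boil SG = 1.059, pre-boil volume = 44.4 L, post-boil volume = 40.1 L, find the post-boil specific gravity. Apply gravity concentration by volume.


SG_post = 1 + (SG_pre − 1)·V_pre/V_post
pts_pre = (1.059 − 1)·1000 = 59.0000
pts_post = 59.0000·44.4/40.1 = 65.3267
SG_post = 1 + 65.3267/1000

1.0653


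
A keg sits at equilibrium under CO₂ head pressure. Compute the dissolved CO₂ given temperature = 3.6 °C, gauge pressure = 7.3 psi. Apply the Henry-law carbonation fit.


vols = (P + 14.695)·(0.01821 + 0.09011·e^(−0.04·T))
vols = (7.3 + 14.695)·(0.01821 + 0.09011·e^(−0.04·3.6))

2.1167 volumes


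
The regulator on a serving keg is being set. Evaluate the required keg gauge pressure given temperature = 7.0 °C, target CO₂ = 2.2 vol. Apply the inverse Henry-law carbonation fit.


psi = vols/(0.01821 + 0.09011·e^(−0.04·T)) − 14.695
psi = 2.2/(0.01821 + 0.09011·e^(−0.04·7.0)) − 14.695

10.7934 psi


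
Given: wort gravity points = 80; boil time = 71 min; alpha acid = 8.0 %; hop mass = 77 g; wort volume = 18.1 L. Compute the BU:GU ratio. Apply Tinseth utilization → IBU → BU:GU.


U = 1.65·0.000125^(GP/1000)·(1−e^(−0.04t))/4.15;  IBU = (α/100)·m·U·1000/V;  BU:GU = IBU/GP
U = 1.65·0.000125^(80/1000)·(1−e^(−0.04·71))/4.15 = 0.1824
IBU = (8.0/100)·77·0.1824·1000/18.1 = 62.0791
BU:GU = 62.0791/80

0.7760


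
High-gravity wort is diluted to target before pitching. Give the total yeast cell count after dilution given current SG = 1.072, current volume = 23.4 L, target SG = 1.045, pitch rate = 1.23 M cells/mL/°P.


V_w = V·((SG_c−1)/(SG_t−1)−1);  °P = 259 − 259/SG_t;  cells = rate·(V+V_w)·°P
V_w = 23.4·((1.072−1)/(1.045−1)−1) = 14.0400
V_final = 23.4 + 14.0400 = 37.4400
°P = 259 − 259/1.045 = 11.1531
cells = 1.23·37.4400·11.1531

513.6141 billion cells


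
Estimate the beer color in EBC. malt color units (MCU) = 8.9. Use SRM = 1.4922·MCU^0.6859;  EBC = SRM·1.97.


SRM = 1.4922·8.9^0.6859 = 6.6836
EBC = 6.6836·1.97

13.1668 EBC


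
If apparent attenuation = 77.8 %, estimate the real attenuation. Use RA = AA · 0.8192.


RA = 77.8 · 0.8192

63.7338 %


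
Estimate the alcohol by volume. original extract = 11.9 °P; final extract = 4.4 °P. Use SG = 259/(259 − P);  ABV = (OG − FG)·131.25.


OG = 259/(259 − 11.9) = 1.0482
FG = 259/(259 − 4.4) = 1.0173
ABV = (1.0482 − 1.0173)·131.25

4.0526 % ABV


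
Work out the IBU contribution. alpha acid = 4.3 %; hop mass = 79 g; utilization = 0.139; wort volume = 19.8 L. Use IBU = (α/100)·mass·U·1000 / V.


IBU = (4.3/100)·79·0.139·1000 / 19.8

23.8476 IBU


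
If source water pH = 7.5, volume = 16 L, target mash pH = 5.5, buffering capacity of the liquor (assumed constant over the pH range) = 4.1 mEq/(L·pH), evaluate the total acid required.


acid = buffering capacity · (pH_source − pH_target) · V
acid = 4.1 · (7.5 − 5.5) · 16

131.2000 mEq


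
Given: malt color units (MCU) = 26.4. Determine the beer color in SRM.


SRM = 1.4922 · MCU^0.6859
SRM = 1.4922 · 26.4^0.6859

14.0898 SRM


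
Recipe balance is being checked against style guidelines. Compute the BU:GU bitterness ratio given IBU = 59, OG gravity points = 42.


BU:GU = IBU / OG_points
BU:GU = 59 / 42

1.4048


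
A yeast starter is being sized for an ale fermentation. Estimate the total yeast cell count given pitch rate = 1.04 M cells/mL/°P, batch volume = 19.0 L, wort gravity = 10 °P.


cells (billions) = rate · V_L · °P
cells = 1.04 · 19.0 · 10

197.6000 billion cells


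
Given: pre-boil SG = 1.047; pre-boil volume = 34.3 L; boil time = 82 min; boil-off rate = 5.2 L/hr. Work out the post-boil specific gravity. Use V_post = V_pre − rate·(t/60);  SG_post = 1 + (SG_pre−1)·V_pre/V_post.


V_post = 34.3 − 5.2·(82/60) = 27.1933
SG_post = 1 + (1.047 − 1)·34.3/27.1933

1.0593


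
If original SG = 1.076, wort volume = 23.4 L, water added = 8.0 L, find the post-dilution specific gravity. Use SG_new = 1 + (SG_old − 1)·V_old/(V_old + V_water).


pts = (1.076 − 1)·1000·23.4/(23.4 + 8.0) = 56.6369
SG_new = 1 + 56.6369/1000

1.0566


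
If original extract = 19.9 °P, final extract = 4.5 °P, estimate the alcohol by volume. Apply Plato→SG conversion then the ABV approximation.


SG = 259/(259 − P);  ABV = (OG − FG)·131.25
OG = 259/(259 − 19.9) = 1.0832
FG = 259/(259 − 4.5) = 1.0177
ABV = (1.0832 − 1.0177)·131.25

8.6030 % ABV


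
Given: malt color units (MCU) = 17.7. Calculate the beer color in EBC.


SRM = 1.4922·MCU^0.6859;  EBC = SRM·1.97
SRM = 1.4922·17.7^0.6859 = 10.7106
EBC = 10.7106·1.97

21.0998 EBC


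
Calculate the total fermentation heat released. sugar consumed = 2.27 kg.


Q = m_sugar · 590 kJ/kg
Q = 2.27 · 590

1339.3000 kJ


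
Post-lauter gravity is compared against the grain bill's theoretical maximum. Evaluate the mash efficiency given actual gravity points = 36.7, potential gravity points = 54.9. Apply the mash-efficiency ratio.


efficiency = actual / potential × 100
efficiency = 36.7 / 54.9 × 100

66.8488 %


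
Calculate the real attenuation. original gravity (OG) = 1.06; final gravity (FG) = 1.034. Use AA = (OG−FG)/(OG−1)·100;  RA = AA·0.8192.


AA = (1.06 − 1.034)/(1.06 − 1)·100 = 43.3333
RA = 43.3333·0.8192

35.4987 %


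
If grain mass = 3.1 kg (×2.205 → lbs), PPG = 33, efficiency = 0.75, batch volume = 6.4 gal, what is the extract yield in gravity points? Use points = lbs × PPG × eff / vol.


lbs = 3.1 × 2.205 = 6.8355
points = 6.8355 × 33 × 0.75 / 6.4

26.4342 points


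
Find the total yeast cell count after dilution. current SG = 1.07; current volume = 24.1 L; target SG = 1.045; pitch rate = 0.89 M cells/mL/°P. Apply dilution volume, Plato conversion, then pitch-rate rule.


V_w = V·((SG_c−1)/(SG_t−1)−1);  °P = 259 − 259/SG_t;  cells = rate·(V+V_w)·°P
V_w = 24.1·((1.07−1)/(1.045−1)−1) = 13.3889
V_final = 24.1 + 13.3889 = 37.4889
°P = 259 − 259/1.045 = 11.1531
cells = 0.89·37.4889·11.1531

372.1248 billion cells


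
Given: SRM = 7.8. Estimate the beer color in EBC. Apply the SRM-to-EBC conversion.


EBC = SRM · 1.97
EBC = 7.8 · 1.97

15.3660 EBC


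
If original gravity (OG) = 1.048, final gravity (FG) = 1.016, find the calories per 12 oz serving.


ABW = (OG−FG)·131.25·0.79/FG;  °P = 259 − 259/SG (for OG→OE and FG→AE);  RE = 0.1808·OE + 0.8192·AE;  Cal = (6.9·ABW + 4·(RE−0.1))·FG·3.55
ABW = (1.048 − 1.016)·131.25·0.79/1.016 = 3.2657
OE = 259 − 259/1.048 = 11.8626 °P
AE = 259 − 259/1.016 = 4.0787 °P
RE = 0.1808·11.8626 + 0.8192·4.0787 = 5.4861 °P
Cal = (6.9·3.2657 + 4·(5.4861−0.1))·1.016·3.55

158.9802 kcal


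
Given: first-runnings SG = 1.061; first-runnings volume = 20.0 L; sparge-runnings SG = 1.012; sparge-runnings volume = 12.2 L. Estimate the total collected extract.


total = Σ (SG_i − 1)·1000·V_i
first = (1.061 − 1)·1000·20.0 = 1220.0000
sparge = (1.012 − 1)·1000·12.2 = 146.4000
total = 1220.0000 + 146.4000

1366.4000 gravity·L


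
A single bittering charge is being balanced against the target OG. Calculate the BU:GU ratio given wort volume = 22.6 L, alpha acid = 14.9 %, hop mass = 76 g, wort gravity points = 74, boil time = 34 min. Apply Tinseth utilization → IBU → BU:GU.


U = 1.65·0.000125^(GP/1000)·(1−e^(−0.04t))/4.15;  IBU = (α/100)·m·U·1000/V;  BU:GU = IBU/GP
U = 1.65·0.000125^(74/1000)·(1−e^(−0.04·34))/4.15 = 0.1520
IBU = (14.9/100)·76·0.1520·1000/22.6 = 76.1528
BU:GU = 76.1528/74

1.0291


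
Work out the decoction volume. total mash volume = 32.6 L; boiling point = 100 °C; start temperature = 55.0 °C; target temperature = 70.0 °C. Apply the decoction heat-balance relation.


V_dec = V_total·(T_target − T_start)/(T_boil − T_start)
V_dec = 32.6·(70.0 − 55.0)/(100 − 55.0)

10.8667 L


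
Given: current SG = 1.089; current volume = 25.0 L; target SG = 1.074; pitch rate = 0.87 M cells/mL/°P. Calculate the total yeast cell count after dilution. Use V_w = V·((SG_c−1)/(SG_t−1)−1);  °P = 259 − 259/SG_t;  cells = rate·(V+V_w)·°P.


V_w = 25.0·((1.089−1)/(1.074−1)−1) = 5.0676
V_final = 25.0 + 5.0676 = 30.0676
°P = 259 − 259/1.074 = 17.8454
cells = 0.87·30.0676·17.8454

466.8149 billion cells


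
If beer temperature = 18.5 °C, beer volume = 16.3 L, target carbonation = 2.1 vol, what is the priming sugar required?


residual = 14.695·(0.01821 + 0.09011·e^(−0.04·T));  sugar = (target − residual)·4.0·V
residual = 14.695·(0.01821 + 0.09011·e^(−0.04·18.5)) = 0.8994
sugar = (2.1 − 0.8994)·4.0·16.3

78.2808 g


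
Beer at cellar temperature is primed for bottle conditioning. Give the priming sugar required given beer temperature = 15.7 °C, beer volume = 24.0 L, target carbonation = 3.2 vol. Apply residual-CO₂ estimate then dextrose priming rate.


residual = 14.695·(0.01821 + 0.09011·e^(−0.04·T));  sugar = (target − residual)·4.0·V
residual = 14.695·(0.01821 + 0.09011·e^(−0.04·15.7)) = 0.9742
sugar = (3.2 − 0.9742)·4.0·24.0

213.6722 g


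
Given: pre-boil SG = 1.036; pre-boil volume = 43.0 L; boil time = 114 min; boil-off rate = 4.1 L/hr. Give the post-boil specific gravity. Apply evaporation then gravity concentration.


V_post = V_pre − rate·(t/60);  SG_post = 1 + (SG_pre−1)·V_pre/V_post
V_post = 43.0 − 4.1·(114/60) = 35.2100
SG_post = 1 + (1.036 − 1)·43.0/35.2100

1.0440


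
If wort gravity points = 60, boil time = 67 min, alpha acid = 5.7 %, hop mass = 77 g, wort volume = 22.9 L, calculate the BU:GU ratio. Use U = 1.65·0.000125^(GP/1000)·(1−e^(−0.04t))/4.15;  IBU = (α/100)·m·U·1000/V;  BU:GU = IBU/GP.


U = 1.65·0.000125^(60/1000)·(1−e^(−0.04·67))/4.15 = 0.2160
IBU = (5.7/100)·77·0.2160·1000/22.9 = 41.3937
BU:GU = 41.3937/60

0.6899


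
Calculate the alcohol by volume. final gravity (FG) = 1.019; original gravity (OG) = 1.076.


ABV = (OG − FG) · 131.25
ABV = (1.076 − 1.019) · 131.25

7.4813 % ABV


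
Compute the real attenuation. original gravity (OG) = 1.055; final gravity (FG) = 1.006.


AA = (OG−FG)/(OG−1)·100;  RA = AA·0.8192
AA = (1.055 − 1.006)/(1.055 − 1)·100 = 89.0909
RA = 89.0909·0.8192

72.9833 %


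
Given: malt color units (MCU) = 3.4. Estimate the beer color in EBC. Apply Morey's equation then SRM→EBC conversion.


SRM = 1.4922·MCU^0.6859;  EBC = SRM·1.97
SRM = 1.4922·3.4^0.6859 = 3.4544
EBC = 3.4544·1.97

6.8051 EBC


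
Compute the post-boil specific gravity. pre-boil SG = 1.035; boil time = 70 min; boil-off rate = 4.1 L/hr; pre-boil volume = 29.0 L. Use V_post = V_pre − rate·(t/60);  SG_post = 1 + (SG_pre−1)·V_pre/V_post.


V_post = 29.0 − 4.1·(70/60) = 24.2167
SG_post = 1 + (1.035 − 1)·29.0/24.2167

1.0419


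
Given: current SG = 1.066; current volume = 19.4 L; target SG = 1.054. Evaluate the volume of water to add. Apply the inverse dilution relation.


V_water = V·((SG_curr − 1)/(SG_target − 1) − 1)
V_water = 19.4·((1.066 − 1)/(1.054 − 1) − 1)

4.3111 L


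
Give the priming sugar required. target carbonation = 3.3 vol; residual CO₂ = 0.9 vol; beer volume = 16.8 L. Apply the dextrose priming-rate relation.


sugar = (target − residual)·4.0·V
sugar = (3.3 − 0.9)·4.0·16.8

161.2800 g


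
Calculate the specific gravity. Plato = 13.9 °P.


SG = 259/(259 − P)
SG = 259/(259 − 13.9)

1.0567


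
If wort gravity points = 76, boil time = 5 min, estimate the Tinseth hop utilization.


U = 1.65·0.000125^(GP/1000) · (1 − e^(−0.04·t))/4.15
bigness = 1.65·0.000125^(76/1000) = 0.8334
boil_factor = (1 − e^(−0.04·5))/4.15 = 0.0437
U = 0.8334 · 0.0437

0.0364


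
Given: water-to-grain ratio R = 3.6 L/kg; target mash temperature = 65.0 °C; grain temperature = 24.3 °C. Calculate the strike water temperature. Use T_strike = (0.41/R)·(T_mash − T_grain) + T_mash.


T_strike = (0.41/3.6)·(65.0 − 24.3) + 65.0

69.6353 °C


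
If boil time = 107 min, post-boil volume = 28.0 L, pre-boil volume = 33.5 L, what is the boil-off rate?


rate = (V_pre − V_post) / (t_min/60)
rate = (33.5 − 28.0) / (107/60)

3.0841 L/hr


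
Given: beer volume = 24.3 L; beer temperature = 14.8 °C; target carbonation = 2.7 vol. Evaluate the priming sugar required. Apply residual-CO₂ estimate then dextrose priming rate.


residual = 14.695·(0.01821 + 0.09011·e^(−0.04·T));  sugar = (target − residual)·4.0·V
residual = 14.695·(0.01821 + 0.09011·e^(−0.04·14.8)) = 1.0002
sugar = (2.7 − 1.0002)·4.0·24.3

165.2253 g


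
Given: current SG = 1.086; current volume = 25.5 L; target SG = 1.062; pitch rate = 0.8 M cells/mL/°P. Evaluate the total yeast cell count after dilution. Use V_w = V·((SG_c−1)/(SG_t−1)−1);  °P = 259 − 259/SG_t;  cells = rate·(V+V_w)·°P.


V_w = 25.5·((1.086−1)/(1.062−1)−1) = 9.8710
V_final = 25.5 + 9.8710 = 35.3710
°P = 259 − 259/1.062 = 15.1205
cells = 0.8·35.3710·15.1205

427.8621 billion cells


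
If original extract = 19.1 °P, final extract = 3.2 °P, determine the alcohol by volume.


SG = 259/(259 − P);  ABV = (OG − FG)·131.25
OG = 259/(259 − 19.1) = 1.0796
FG = 259/(259 − 3.2) = 1.0125
ABV = (1.0796 − 1.0125)·131.25

8.8078 % ABV


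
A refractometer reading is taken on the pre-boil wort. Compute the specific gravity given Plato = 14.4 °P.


SG = 259/(259 − P)
SG = 259/(259 − 14.4)

1.0589


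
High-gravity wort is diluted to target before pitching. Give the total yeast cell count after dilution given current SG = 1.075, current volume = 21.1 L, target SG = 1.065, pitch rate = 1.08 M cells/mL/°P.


V_w = V·((SG_c−1)/(SG_t−1)−1);  °P = 259 − 259/SG_t;  cells = rate·(V+V_w)·°P
V_w = 21.1·((1.075−1)/(1.065−1)−1) = 3.2462
V_final = 21.1 + 3.2462 = 24.3462
°P = 259 − 259/1.065 = 15.8075
cells = 1.08·24.3462·15.8075

415.6403 billion cells


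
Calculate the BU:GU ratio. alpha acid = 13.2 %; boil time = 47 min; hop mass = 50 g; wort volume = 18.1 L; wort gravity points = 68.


U = 1.65·0.000125^(GP/1000)·(1−e^(−0.04t))/4.15;  IBU = (α/100)·m·U·1000/V;  BU:GU = IBU/GP
U = 1.65·0.000125^(68/1000)·(1−e^(−0.04·47))/4.15 = 0.1829
IBU = (13.2/100)·50·0.1829·1000/18.1 = 66.6783
BU:GU = 66.6783/68

0.9806


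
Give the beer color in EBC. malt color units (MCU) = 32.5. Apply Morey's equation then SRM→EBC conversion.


SRM = 1.4922·MCU^0.6859;  EBC = SRM·1.97
SRM = 1.4922·32.5^0.6859 = 16.2490
EBC = 16.2490·1.97

32.0106 EBC


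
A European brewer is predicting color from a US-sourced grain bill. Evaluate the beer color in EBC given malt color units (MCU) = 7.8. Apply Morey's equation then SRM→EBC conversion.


SRM = 1.4922·MCU^0.6859;  EBC = SRM·1.97
SRM = 1.4922·7.8^0.6859 = 6.1054
EBC = 6.1054·1.97

12.0277 EBC


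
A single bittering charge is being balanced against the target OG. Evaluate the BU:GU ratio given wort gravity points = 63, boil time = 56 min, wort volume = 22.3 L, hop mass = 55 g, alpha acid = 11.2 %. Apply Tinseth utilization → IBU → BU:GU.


U = 1.65·0.000125^(GP/1000)·(1−e^(−0.04t))/4.15;  IBU = (α/100)·m·U·1000/V;  BU:GU = IBU/GP
U = 1.65·0.000125^(63/1000)·(1−e^(−0.04·56))/4.15 = 0.2017
IBU = (11.2/100)·55·0.2017·1000/22.3 = 55.7098
BU:GU = 55.7098/63

0.8843


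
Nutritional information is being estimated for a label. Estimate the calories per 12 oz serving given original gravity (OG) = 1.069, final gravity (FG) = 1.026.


ABW = (OG−FG)·131.25·0.79/FG;  °P = 259 − 259/SG (for OG→OE and FG→AE);  RE = 0.1808·OE + 0.8192·AE;  Cal = (6.9·ABW + 4·(RE−0.1))·FG·3.55
ABW = (1.069 − 1.026)·131.25·0.79/1.026 = 4.3456
OE = 259 − 259/1.069 = 16.7175 °P
AE = 259 − 259/1.026 = 6.5634 °P
RE = 0.1808·16.7175 + 0.8192·6.5634 = 8.3992 °P
Cal = (6.9·4.3456 + 4·(8.3992−0.1))·1.026·3.55

230.1255 kcal


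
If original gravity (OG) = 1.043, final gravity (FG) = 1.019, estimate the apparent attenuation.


AA = (OG − FG)/(OG − 1) · 100
AA = (1.043 − 1.019)/(1.043 − 1) · 100

55.8140 %


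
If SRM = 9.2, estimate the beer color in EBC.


EBC = SRM · 1.97
EBC = 9.2 · 1.97

18.1240 EBC


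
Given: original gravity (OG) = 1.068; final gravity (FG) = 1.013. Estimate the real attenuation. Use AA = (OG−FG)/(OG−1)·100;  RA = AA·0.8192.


AA = (1.068 − 1.013)/(1.068 − 1)·100 = 80.8824
RA = 80.8824·0.8192

66.2588 %


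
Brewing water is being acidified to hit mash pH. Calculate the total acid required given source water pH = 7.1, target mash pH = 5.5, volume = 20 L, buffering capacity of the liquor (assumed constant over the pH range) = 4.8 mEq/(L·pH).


acid = buffering capacity · (pH_source − pH_target) · V
acid = 4.8 · (7.1 − 5.5) · 20

153.6000 mEq


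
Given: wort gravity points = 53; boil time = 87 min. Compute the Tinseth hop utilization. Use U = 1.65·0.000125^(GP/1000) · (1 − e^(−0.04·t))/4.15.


bigness = 1.65·0.000125^(53/1000) = 1.0248
boil_factor = (1 − e^(−0.04·87))/4.15 = 0.2335
U = 1.0248 · 0.2335

0.2393
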